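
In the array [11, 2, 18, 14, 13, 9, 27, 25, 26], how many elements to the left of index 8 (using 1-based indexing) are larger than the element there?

The element at index 8 is 25.
Elements before it: 11, 2, 18, 14, 13, 9, 27
Those larger than 25: 27

1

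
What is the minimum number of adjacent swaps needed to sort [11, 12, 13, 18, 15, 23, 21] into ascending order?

2

The minimum number of adjacent swaps to sort an array equals its inversion count, since every such swap removes exactly one inversion.
Count inversions — for each element, later elements that are smaller:
11: none → 0
12: none → 0
13: none → 0
18: 15 → 1
15: none → 0
23: 21 → 1
21: none → 0
Total inversions: 0 + 0 + 0 + 1 + 0 + 1 + 0 = 2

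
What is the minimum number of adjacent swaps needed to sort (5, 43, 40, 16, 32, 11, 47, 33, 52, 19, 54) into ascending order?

Minimum adjacent swaps = number of inversions (each swap of adjacent out-of-order elements removes one inversion and no swap can remove more).
Count inversions — for each element, later elements that are smaller:
5: none → 0
43: 40, 16, 32, 11, 33, 19 → 6
40: 16, 32, 11, 33, 19 → 5
16: 11 → 1
32: 11, 19 → 2
11: none → 0
47: 33, 19 → 2
33: 19 → 1
52: 19 → 1
19: none → 0
54: none → 0
Total inversions: 0 + 6 + 5 + 1 + 2 + 0 + 2 + 1 + 1 + 0 + 0 = 18

18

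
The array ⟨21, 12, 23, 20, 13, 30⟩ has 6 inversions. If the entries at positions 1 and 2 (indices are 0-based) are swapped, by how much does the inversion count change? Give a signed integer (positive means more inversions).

+1

Positions 1 and 2 hold 12 and 23; after swapping, the array is [21, 23, 12, 20, 13, 30].
Sweep left to right; for each value list the smaller values that follow it:
21 → 12, 20, 13 → 3
23 → 12, 20, 13 → 3
12 → none → 0
20 → 13 → 1
13 → none → 0
30 → none → 0
Sum: 3 + 3 + 0 + 1 + 0 + 0 = 7
Change: 7 − 6 = +1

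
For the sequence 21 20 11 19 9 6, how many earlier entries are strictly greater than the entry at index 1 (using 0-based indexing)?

1 such element

The element at index 1 is 20.
Elements before it: 21
Those larger than 20: 21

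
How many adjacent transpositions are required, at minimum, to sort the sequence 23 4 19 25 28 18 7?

There are 11 swaps.

Each adjacent swap fixes exactly one inversion, so the minimum swap count equals the number of inversions.
Count inversions — for each element, later elements that are smaller:
23: 4, 19, 18, 7 → 4
4: none → 0
19: 18, 7 → 2
25: 18, 7 → 2
28: 18, 7 → 2
18: 7 → 1
7: none → 0
Total inversions: 4 + 0 + 2 + 2 + 2 + 1 + 0 = 11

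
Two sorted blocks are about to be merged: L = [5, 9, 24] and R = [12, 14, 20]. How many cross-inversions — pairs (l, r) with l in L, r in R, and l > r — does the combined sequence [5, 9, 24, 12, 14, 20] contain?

3 split inversions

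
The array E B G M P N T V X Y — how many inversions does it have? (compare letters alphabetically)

2 inversions

Sweep left to right; for each value list the smaller values that follow it:
E → B → 1
B → none → 0
G → none → 0
M → none → 0
P → N → 1
N → none → 0
T → none → 0
V → none → 0
X → none → 0
Y → none → 0
Sum: 1 + 0 + 0 + 0 + 1 + 0 + 0 + 0 + 0 + 0 = 2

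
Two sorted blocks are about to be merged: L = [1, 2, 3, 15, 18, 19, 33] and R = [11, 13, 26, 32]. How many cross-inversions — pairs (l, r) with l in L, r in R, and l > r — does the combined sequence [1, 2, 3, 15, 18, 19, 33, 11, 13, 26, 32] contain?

10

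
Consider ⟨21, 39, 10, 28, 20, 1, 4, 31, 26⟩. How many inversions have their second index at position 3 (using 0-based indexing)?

1

The element at index 3 is 28.
Elements before it: 21, 39, 10
Those larger than 28: 39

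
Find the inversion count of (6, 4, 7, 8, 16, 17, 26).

There is 1 out-of-order pair.

Element-by-element contributions:
6: 1
4: 0
7: 0
8: 0
16: 0
17: 0
26: 0
Sum: 1 + 0 + 0 + 0 + 0 + 0 + 0 = 1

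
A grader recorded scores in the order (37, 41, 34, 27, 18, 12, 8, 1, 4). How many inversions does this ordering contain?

34

For each element, count later entries that are smaller:
37: 7
41: 7
34: 6
27: 5
18: 4
12: 3
8: 2
1: 0
4: 0
Sum: 7 + 7 + 6 + 5 + 4 + 3 + 2 + 0 + 0 = 34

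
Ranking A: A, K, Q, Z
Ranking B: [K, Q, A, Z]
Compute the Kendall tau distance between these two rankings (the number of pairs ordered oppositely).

Assign each item its position (1..4) in the first ordering, then rewrite the second ordering as that position sequence:
positions: A→1, K→2, Q→3, Z→4
second ordering as positions: [2, 3, 1, 4]
Discordant pairs = inversions in this position sequence.
2: 1 → 1
3: 1 → 1
1: 0
4: 0
Total: 1 + 1 + 0 + 0 = 2

2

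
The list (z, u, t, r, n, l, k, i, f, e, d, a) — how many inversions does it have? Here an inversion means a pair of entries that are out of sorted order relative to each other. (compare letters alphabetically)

There are 66 inversions.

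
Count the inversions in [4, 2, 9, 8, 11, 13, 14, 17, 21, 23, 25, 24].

For each element, count later entries that are smaller:
4: 1
2: 0
9: 1
8: 0
11: 0
13: 0
14: 0
17: 0
21: 0
23: 0
25: 1
24: 0
Sum: 1 + 0 + 1 + 0 + 0 + 0 + 0 + 0 + 0 + 0 + 1 + 0 = 3

3 out-of-order pairs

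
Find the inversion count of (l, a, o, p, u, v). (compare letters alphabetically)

1 inversion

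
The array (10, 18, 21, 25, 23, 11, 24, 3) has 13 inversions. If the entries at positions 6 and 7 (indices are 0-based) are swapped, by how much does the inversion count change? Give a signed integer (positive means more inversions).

Positions 6 and 7 hold 24 and 3; after swapping, the array is [10, 18, 21, 25, 23, 11, 3, 24].
Sweep left to right; for each value list the smaller values that follow it:
10 → 3 → 1
18 → 11, 3 → 2
21 → 11, 3 → 2
25 → 23, 11, 3, 24 → 4
23 → 11, 3 → 2
11 → 3 → 1
3 → none → 0
24 → none → 0
Sum: 1 + 2 + 2 + 4 + 2 + 1 + 0 + 0 = 12
Change: 12 − 13 = -1

-1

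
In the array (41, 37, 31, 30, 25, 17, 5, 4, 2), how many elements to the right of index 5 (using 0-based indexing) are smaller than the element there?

The element at index 5 is 17.
Elements after it: 5, 4, 2
Those smaller than 17: 5, 4, 2

3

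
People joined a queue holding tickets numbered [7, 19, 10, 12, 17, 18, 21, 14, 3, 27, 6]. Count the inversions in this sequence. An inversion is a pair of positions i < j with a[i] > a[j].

25

Sweep left to right; for each value list the smaller values that follow it:
7: 2
19: 7
10: 2
12: 2
17: 3
18: 3
21: 3
14: 2
3: 0
27: 1
6: 0
Sum: 2 + 7 + 2 + 2 + 3 + 3 + 3 + 2 + 0 + 1 + 0 = 25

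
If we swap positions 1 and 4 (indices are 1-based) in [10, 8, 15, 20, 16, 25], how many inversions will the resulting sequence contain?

5

Positions 1 and 4 hold 10 and 20; after swapping, the array is [20, 8, 15, 10, 16, 25].
Sweep left to right; for each value list the smaller values that follow it:
20 → 8, 15, 10, 16 → 4
8 → none → 0
15 → 10 → 1
10 → none → 0
16 → none → 0
25 → none → 0
Sum: 4 + 0 + 1 + 0 + 0 + 0 = 5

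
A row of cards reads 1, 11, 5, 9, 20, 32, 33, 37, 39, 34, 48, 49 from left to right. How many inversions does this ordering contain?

For each element, count later entries that are smaller:
1: 0
11: 2
5: 0
9: 0
20: 0
32: 0
33: 0
37: 1
39: 1
34: 0
48: 0
49: 0
Sum: 0 + 2 + 0 + 0 + 0 + 0 + 0 + 1 + 1 + 0 + 0 + 0 = 4

4 out-of-order pairs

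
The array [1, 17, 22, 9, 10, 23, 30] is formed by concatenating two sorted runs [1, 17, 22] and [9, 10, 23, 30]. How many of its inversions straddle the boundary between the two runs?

For each element r of the right run, count left-run elements greater than r:
r = 9: 17, 22 → 2
r = 10: 17, 22 → 2
r = 23: none → 0
r = 30: none → 0
Cross-inversions: 2 + 2 + 0 + 0 = 4

4 cross-inversions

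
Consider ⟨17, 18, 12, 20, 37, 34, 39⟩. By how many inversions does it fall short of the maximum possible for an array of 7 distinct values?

Maximum inversions for 7 distinct elements is C(7, 2) = 7·6/2 = 21.
Current inversions — for each element, count later smaller elements:
17: 1
18: 1
12: 0
20: 0
37: 1
34: 0
39: 0
Current total: 1 + 1 + 0 + 0 + 1 + 0 + 0 = 3
Shortfall: 21 − 3 = 18

18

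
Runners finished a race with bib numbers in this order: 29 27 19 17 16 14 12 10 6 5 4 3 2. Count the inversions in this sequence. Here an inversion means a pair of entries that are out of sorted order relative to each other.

78 inversions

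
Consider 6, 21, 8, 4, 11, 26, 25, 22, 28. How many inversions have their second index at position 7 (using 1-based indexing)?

1

The element at index 7 is 25.
Elements before it: 6, 21, 8, 4, 11, 26
Those larger than 25: 26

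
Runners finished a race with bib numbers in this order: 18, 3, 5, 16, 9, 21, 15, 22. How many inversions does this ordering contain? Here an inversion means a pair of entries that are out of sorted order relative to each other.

8

For each element, count later entries that are smaller:
18 → 3, 5, 16, 9, 15 → 5
3 → none → 0
5 → none → 0
16 → 9, 15 → 2
9 → none → 0
21 → 15 → 1
15 → none → 0
22 → none → 0
Sum: 5 + 0 + 0 + 2 + 0 + 1 + 0 + 0 = 8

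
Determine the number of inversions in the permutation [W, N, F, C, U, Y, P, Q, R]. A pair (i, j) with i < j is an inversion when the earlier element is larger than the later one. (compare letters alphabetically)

Element-by-element contributions:
W: 7
N: 2
F: 1
C: 0
U: 3
Y: 3
P: 0
Q: 0
R: 0
Sum: 7 + 2 + 1 + 0 + 3 + 3 + 0 + 0 + 0 = 16

16 inversions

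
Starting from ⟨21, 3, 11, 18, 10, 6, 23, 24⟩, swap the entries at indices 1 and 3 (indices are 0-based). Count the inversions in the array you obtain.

Positions 1 and 3 hold 3 and 18; after swapping, the array is [21, 18, 11, 3, 10, 6, 23, 24].
Count, for each position, how many later elements it exceeds:
21: 5
18: 4
11: 3
3: 0
10: 1
6: 0
23: 0
24: 0
Sum: 5 + 4 + 3 + 0 + 1 + 0 + 0 + 0 = 13

13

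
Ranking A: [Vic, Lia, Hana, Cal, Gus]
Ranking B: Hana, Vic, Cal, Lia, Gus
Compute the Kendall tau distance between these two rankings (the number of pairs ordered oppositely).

Discordant pairs: 3

Assign each item its position (1..5) in the first ordering, then rewrite the second ordering as that position sequence:
positions: Vic→1, Lia→2, Hana→3, Cal→4, Gus→5
second ordering as positions: [3, 1, 4, 2, 5]
Discordant pairs = inversions in this position sequence.
3: 1, 2 → 2
1: 0
4: 2 → 1
2: 0
5: 0
Total: 2 + 0 + 1 + 0 + 0 = 3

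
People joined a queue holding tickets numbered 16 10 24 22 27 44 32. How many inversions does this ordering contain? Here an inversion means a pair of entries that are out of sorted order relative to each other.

3

Element-by-element contributions:
16: 1
10: 0
24: 1
22: 0
27: 0
44: 1
32: 0
Sum: 1 + 0 + 1 + 0 + 0 + 1 + 0 = 3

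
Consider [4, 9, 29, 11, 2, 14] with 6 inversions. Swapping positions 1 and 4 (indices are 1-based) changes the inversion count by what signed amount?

Positions 1 and 4 hold 4 and 11; after swapping, the array is [11, 9, 29, 4, 2, 14].
Sweep left to right; for each value list the smaller values that follow it:
11 → 9, 4, 2 → 3
9 → 4, 2 → 2
29 → 4, 2, 14 → 3
4 → 2 → 1
2 → none → 0
14 → none → 0
Sum: 3 + 2 + 3 + 1 + 0 + 0 = 9
Change: 9 − 6 = +3

+3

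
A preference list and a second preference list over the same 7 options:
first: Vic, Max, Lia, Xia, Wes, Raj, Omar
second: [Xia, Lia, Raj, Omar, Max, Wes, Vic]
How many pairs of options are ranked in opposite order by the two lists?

Assign each item its position (1..7) in the first ordering, then rewrite the second ordering as that position sequence:
positions: Vic→1, Max→2, Lia→3, Xia→4, Wes→5, Raj→6, Omar→7
second ordering as positions: [4, 3, 6, 7, 2, 5, 1]
Discordant pairs = inversions in this position sequence.
4: 3, 2, 1 → 3
3: 2, 1 → 2
6: 2, 5, 1 → 3
7: 2, 5, 1 → 3
2: 1 → 1
5: 1 → 1
1: 0
Total: 3 + 2 + 3 + 3 + 1 + 1 + 0 = 13

13 pairs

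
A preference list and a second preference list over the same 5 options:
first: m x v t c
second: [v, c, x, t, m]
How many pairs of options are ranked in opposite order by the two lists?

Assign each item its position (1..5) in the first ordering, then rewrite the second ordering as that position sequence:
positions: m→1, x→2, v→3, t→4, c→5
second ordering as positions: [3, 5, 2, 4, 1]
Discordant pairs = inversions in this position sequence.
3: 2, 1 → 2
5: 2, 4, 1 → 3
2: 1 → 1
4: 1 → 1
1: 0
Total: 2 + 3 + 1 + 1 + 0 = 7

There are 7 pairs.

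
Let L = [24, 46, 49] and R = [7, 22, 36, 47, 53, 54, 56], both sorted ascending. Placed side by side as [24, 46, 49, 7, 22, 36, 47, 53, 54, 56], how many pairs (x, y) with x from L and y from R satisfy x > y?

Cross-inversions: 9

Take each right-half value and tally the left-half values above it:
r = 7: 24, 46, 49 → 3
r = 22: 24, 46, 49 → 3
r = 36: 46, 49 → 2
r = 47: 49 → 1
r = 53: none → 0
r = 54: none → 0
r = 56: none → 0
Cross-inversions: 3 + 3 + 2 + 1 + 0 + 0 + 0 = 9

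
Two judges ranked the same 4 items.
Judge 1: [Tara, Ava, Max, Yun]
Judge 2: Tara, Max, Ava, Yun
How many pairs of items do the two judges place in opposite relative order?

1

Assign each item its position (1..4) in the first ordering, then rewrite the second ordering as that position sequence:
positions: Tara→1, Ava→2, Max→3, Yun→4
second ordering as positions: [1, 3, 2, 4]
Discordant pairs = inversions in this position sequence.
1: 0
3: 2 → 1
2: 0
4: 0
Total: 0 + 1 + 0 + 0 = 1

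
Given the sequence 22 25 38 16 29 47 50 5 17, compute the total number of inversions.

Out-of-order pairs: 17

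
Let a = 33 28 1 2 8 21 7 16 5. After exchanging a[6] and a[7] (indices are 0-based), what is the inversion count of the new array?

Positions 6 and 7 hold 7 and 16; after swapping, the array is [33, 28, 1, 2, 8, 21, 16, 7, 5].
Sweep left to right; for each value list the smaller values that follow it:
33 → 28, 1, 2, 8, 21, 16, 7, 5 → 8
28 → 1, 2, 8, 21, 16, 7, 5 → 7
1 → none → 0
2 → none → 0
8 → 7, 5 → 2
21 → 16, 7, 5 → 3
16 → 7, 5 → 2
7 → 5 → 1
5 → none → 0
Sum: 8 + 7 + 0 + 0 + 2 + 3 + 2 + 1 + 0 = 23

23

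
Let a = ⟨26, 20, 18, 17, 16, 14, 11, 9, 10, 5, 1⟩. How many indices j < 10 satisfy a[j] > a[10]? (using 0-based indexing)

The element at index 10 is 1.
Elements before it: 26, 20, 18, 17, 16, 14, 11, 9, 10, 5
Those larger than 1: 26, 20, 18, 17, 16, 14, 11, 9, 10, 5

10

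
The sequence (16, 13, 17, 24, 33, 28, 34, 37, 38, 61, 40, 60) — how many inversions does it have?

For each element, count later entries that are smaller:
16: 1
13: 0
17: 0
24: 0
33: 1
28: 0
34: 0
37: 0
38: 0
61: 2
40: 0
60: 0
Sum: 1 + 0 + 0 + 0 + 1 + 0 + 0 + 0 + 0 + 2 + 0 + 0 = 4

Inversions: 4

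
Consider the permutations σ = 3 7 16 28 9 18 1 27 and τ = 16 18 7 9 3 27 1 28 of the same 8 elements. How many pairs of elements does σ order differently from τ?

12

Assign each item its position (1..8) in the first ordering, then rewrite the second ordering as that position sequence:
positions: 3→1, 7→2, 16→3, 28→4, 9→5, 18→6, 1→7, 27→8
second ordering as positions: [3, 6, 2, 5, 1, 8, 7, 4]
Discordant pairs = inversions in this position sequence.
3: 2, 1 → 2
6: 2, 5, 1, 4 → 4
2: 1 → 1
5: 1, 4 → 2
1: 0
8: 7, 4 → 2
7: 4 → 1
4: 0
Total: 2 + 4 + 1 + 2 + 0 + 2 + 1 + 0 = 12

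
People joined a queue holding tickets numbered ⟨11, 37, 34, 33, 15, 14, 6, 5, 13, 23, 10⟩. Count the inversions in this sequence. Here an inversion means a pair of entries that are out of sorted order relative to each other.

39

Sweep left to right; for each value list the smaller values that follow it:
11 → 6, 5, 10 → 3
37 → 34, 33, 15, 14, 6, 5, 13, 23, 10 → 9
34 → 33, 15, 14, 6, 5, 13, 23, 10 → 8
33 → 15, 14, 6, 5, 13, 23, 10 → 7
15 → 14, 6, 5, 13, 10 → 5
14 → 6, 5, 13, 10 → 4
6 → 5 → 1
5 → none → 0
13 → 10 → 1
23 → 10 → 1
10 → none → 0
Sum: 3 + 9 + 8 + 7 + 5 + 4 + 1 + 0 + 1 + 1 + 0 = 39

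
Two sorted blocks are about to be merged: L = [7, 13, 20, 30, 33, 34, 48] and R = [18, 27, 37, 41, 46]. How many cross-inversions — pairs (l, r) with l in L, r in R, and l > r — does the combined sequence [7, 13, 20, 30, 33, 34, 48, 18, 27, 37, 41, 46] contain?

12

For each element r of the right run, count left-run elements greater than r:
r = 18: 20, 30, 33, 34, 48 → 5
r = 27: 30, 33, 34, 48 → 4
r = 37: 48 → 1
r = 41: 48 → 1
r = 46: 48 → 1
Cross-inversions: 5 + 4 + 1 + 1 + 1 = 12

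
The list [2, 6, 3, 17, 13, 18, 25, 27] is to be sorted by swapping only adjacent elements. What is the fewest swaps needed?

Minimum adjacent swaps = number of inversions (each swap of adjacent out-of-order elements removes one inversion and no swap can remove more).
Count inversions — for each element, later elements that are smaller:
2: none → 0
6: 3 → 1
3: none → 0
17: 13 → 1
13: none → 0
18: none → 0
25: none → 0
27: none → 0
Total inversions: 0 + 1 + 0 + 1 + 0 + 0 + 0 + 0 = 2

2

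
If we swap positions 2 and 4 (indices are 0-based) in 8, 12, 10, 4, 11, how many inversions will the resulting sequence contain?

Positions 2 and 4 hold 10 and 11; after swapping, the array is [8, 12, 11, 4, 10].
Element-by-element contributions:
8 → 4 → 1
12 → 11, 4, 10 → 3
11 → 4, 10 → 2
4 → none → 0
10 → none → 0
Sum: 1 + 3 + 2 + 0 + 0 = 6

Inversions: 6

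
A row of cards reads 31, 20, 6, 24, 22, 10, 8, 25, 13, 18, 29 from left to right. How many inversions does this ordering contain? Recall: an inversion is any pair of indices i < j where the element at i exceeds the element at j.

Count, for each position, how many later elements it exceeds:
31: 10
20: 5
6: 0
24: 5
22: 4
10: 1
8: 0
25: 2
13: 0
18: 0
29: 0
Sum: 10 + 5 + 0 + 5 + 4 + 1 + 0 + 2 + 0 + 0 + 0 = 27

27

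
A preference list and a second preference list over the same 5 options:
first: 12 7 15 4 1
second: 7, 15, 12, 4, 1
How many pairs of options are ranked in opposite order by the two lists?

There are 2 pairs.

Assign each item its position (1..5) in the first ordering, then rewrite the second ordering as that position sequence:
positions: 12→1, 7→2, 15→3, 4→4, 1→5
second ordering as positions: [2, 3, 1, 4, 5]
Discordant pairs = inversions in this position sequence.
2: 1 → 1
3: 1 → 1
1: 0
4: 0
5: 0
Total: 1 + 1 + 0 + 0 + 0 = 2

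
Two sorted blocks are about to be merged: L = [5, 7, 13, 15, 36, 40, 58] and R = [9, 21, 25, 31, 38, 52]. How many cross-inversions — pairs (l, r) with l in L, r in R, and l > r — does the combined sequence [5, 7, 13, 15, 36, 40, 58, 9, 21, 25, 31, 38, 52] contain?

17

For each element r of the right run, count left-run elements greater than r:
r = 9: 13, 15, 36, 40, 58 → 5
r = 21: 36, 40, 58 → 3
r = 25: 36, 40, 58 → 3
r = 31: 36, 40, 58 → 3
r = 38: 40, 58 → 2
r = 52: 58 → 1
Cross-inversions: 5 + 3 + 3 + 3 + 2 + 1 = 17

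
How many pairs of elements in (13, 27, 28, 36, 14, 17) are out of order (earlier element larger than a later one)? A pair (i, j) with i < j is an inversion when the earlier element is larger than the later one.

Listing every pair i<j with a[i]>a[j] (using 1-based positions):
(2,5): 27 > 14
(2,6): 27 > 17
(3,5): 28 > 14
(3,6): 28 > 17
(4,5): 36 > 14
(4,6): 36 > 17
That's 6 pairs.

There are 6 out-of-order pairs.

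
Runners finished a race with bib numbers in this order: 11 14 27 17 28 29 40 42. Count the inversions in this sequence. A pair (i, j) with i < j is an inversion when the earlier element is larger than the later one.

Sweep left to right; for each value list the smaller values that follow it:
11 → none → 0
14 → none → 0
27 → 17 → 1
17 → none → 0
28 → none → 0
29 → none → 0
40 → none → 0
42 → none → 0
Sum: 0 + 0 + 1 + 0 + 0 + 0 + 0 + 0 = 1

1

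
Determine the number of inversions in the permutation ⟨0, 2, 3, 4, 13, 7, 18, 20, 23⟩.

1 inversion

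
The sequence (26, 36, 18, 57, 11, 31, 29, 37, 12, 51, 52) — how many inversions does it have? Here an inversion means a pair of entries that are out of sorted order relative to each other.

21

For each element, count later entries that are smaller:
26: 3
36: 5
18: 2
57: 7
11: 0
31: 2
29: 1
37: 1
12: 0
51: 0
52: 0
Sum: 3 + 5 + 2 + 7 + 0 + 2 + 1 + 1 + 0 + 0 + 0 = 21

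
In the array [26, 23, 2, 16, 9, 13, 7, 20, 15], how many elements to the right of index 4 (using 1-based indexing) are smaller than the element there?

4

The element at index 4 is 16.
Elements after it: 9, 13, 7, 20, 15
Those smaller than 16: 9, 13, 7, 15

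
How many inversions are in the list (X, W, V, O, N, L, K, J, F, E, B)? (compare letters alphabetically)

55 inversions

Element-by-element contributions:
X: 10
W: 9
V: 8
O: 7
N: 6
L: 5
K: 4
J: 3
F: 2
E: 1
B: 0
Sum: 10 + 9 + 8 + 7 + 6 + 5 + 4 + 3 + 2 + 1 + 0 = 55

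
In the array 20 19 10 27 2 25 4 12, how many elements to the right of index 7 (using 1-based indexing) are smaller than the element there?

The element at index 7 is 4.
Elements after it: 12
None of them are smaller than 4.

0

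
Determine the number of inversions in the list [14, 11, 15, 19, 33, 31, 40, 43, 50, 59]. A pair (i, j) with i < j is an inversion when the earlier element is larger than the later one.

2

Sweep left to right; for each value list the smaller values that follow it:
14 → 11 → 1
11 → none → 0
15 → none → 0
19 → none → 0
33 → 31 → 1
31 → none → 0
40 → none → 0
43 → none → 0
50 → none → 0
59 → none → 0
Sum: 1 + 0 + 0 + 0 + 1 + 0 + 0 + 0 + 0 + 0 = 2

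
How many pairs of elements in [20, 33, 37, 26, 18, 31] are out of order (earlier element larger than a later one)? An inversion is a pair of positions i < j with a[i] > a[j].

8 out-of-order pairs

Sweep left to right; for each value list the smaller values that follow it:
20: 1
33: 3
37: 3
26: 1
18: 0
31: 0
Sum: 1 + 3 + 3 + 1 + 0 + 0 = 8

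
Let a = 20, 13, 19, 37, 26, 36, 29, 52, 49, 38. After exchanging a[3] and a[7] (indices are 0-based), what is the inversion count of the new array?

10

Positions 3 and 7 hold 37 and 52; after swapping, the array is [20, 13, 19, 52, 26, 36, 29, 37, 49, 38].
Element-by-element contributions:
20 → 13, 19 → 2
13 → none → 0
19 → none → 0
52 → 26, 36, 29, 37, 49, 38 → 6
26 → none → 0
36 → 29 → 1
29 → none → 0
37 → none → 0
49 → 38 → 1
38 → none → 0
Sum: 2 + 0 + 0 + 6 + 0 + 1 + 0 + 0 + 1 + 0 = 10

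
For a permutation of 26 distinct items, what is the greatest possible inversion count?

325 inversions

A reversed (strictly descending) arrangement makes every pair an inversion, giving C(26, 2) inversions.
C(26, 2) = 26·25/2 = 325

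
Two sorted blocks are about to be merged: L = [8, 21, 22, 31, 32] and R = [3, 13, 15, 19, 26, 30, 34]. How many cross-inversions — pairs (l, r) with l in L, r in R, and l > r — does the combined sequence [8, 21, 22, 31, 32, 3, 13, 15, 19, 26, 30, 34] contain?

For each element r of the right run, count left-run elements greater than r:
r = 3: 8, 21, 22, 31, 32 → 5
r = 13: 21, 22, 31, 32 → 4
r = 15: 21, 22, 31, 32 → 4
r = 19: 21, 22, 31, 32 → 4
r = 26: 31, 32 → 2
r = 30: 31, 32 → 2
r = 34: none → 0
Cross-inversions: 5 + 4 + 4 + 4 + 2 + 2 + 0 = 21

Split inversions: 21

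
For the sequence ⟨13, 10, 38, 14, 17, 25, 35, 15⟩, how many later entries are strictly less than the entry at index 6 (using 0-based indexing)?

The element at index 6 is 35.
Elements after it: 15
Those smaller than 35: 15

1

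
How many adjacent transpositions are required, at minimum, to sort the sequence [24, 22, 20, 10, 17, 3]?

14 swaps

The minimum number of adjacent swaps to sort an array equals its inversion count, since every such swap removes exactly one inversion.
Count inversions — for each element, later elements that are smaller:
24: 22, 20, 10, 17, 3 → 5
22: 20, 10, 17, 3 → 4
20: 10, 17, 3 → 3
10: 3 → 1
17: 3 → 1
3: none → 0
Total inversions: 5 + 4 + 3 + 1 + 1 + 0 = 14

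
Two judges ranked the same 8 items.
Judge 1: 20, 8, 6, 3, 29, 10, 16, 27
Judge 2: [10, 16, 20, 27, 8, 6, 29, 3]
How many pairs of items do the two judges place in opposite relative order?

Assign each item its position (1..8) in the first ordering, then rewrite the second ordering as that position sequence:
positions: 20→1, 8→2, 6→3, 3→4, 29→5, 10→6, 16→7, 27→8
second ordering as positions: [6, 7, 1, 8, 2, 3, 5, 4]
Discordant pairs = inversions in this position sequence.
6: 1, 2, 3, 5, 4 → 5
7: 1, 2, 3, 5, 4 → 5
1: 0
8: 2, 3, 5, 4 → 4
2: 0
3: 0
5: 4 → 1
4: 0
Total: 5 + 5 + 0 + 4 + 0 + 0 + 1 + 0 = 15

Discordant pairs: 15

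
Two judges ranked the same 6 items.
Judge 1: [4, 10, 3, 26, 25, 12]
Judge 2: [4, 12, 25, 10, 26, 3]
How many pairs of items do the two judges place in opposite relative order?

8

Assign each item its position (1..6) in the first ordering, then rewrite the second ordering as that position sequence:
positions: 4→1, 10→2, 3→3, 26→4, 25→5, 12→6
second ordering as positions: [1, 6, 5, 2, 4, 3]
Discordant pairs = inversions in this position sequence.
1: 0
6: 5, 2, 4, 3 → 4
5: 2, 4, 3 → 3
2: 0
4: 3 → 1
3: 0
Total: 0 + 4 + 3 + 0 + 1 + 0 = 8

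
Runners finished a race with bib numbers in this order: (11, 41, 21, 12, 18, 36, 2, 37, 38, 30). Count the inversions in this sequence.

Element-by-element contributions:
11 → 2 → 1
41 → 21, 12, 18, 36, 2, 37, 38, 30 → 8
21 → 12, 18, 2 → 3
12 → 2 → 1
18 → 2 → 1
36 → 2, 30 → 2
2 → none → 0
37 → 30 → 1
38 → 30 → 1
30 → none → 0
Sum: 1 + 8 + 3 + 1 + 1 + 2 + 0 + 1 + 1 + 0 = 18

18 out-of-order pairs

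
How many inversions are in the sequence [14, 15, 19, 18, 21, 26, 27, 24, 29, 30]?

3

For each element, count later entries that are smaller:
14 → none → 0
15 → none → 0
19 → 18 → 1
18 → none → 0
21 → none → 0
26 → 24 → 1
27 → 24 → 1
24 → none → 0
29 → none → 0
30 → none → 0
Sum: 0 + 0 + 1 + 0 + 0 + 1 + 1 + 0 + 0 + 0 = 3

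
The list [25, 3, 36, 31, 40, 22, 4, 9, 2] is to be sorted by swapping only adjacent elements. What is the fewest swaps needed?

24 adjacent swaps

Minimum adjacent swaps = number of inversions (each swap of adjacent out-of-order elements removes one inversion and no swap can remove more).
Count inversions — for each element, later elements that are smaller:
25: 3, 22, 4, 9, 2 → 5
3: 2 → 1
36: 31, 22, 4, 9, 2 → 5
31: 22, 4, 9, 2 → 4
40: 22, 4, 9, 2 → 4
22: 4, 9, 2 → 3
4: 2 → 1
9: 2 → 1
2: none → 0
Total inversions: 5 + 1 + 5 + 4 + 4 + 3 + 1 + 1 + 0 = 24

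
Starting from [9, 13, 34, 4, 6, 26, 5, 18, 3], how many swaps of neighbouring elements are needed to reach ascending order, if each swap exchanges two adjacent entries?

Minimum adjacent swaps = number of inversions (each swap of adjacent out-of-order elements removes one inversion and no swap can remove more).
Count inversions — for each element, later elements that are smaller:
9: 4, 6, 5, 3 → 4
13: 4, 6, 5, 3 → 4
34: 4, 6, 26, 5, 18, 3 → 6
4: 3 → 1
6: 5, 3 → 2
26: 5, 18, 3 → 3
5: 3 → 1
18: 3 → 1
3: none → 0
Total inversions: 4 + 4 + 6 + 1 + 2 + 3 + 1 + 1 + 0 = 22

22 swaps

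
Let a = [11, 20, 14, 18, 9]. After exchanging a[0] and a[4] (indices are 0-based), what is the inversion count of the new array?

There are 5 inversions.

Positions 0 and 4 hold 11 and 9; after swapping, the array is [9, 20, 14, 18, 11].
Element-by-element contributions:
9: 0
20: 3
14: 1
18: 1
11: 0
Sum: 0 + 3 + 1 + 1 + 0 = 5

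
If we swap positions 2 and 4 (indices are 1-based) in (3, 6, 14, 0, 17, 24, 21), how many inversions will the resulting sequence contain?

Positions 2 and 4 hold 6 and 0; after swapping, the array is [3, 0, 14, 6, 17, 24, 21].
For each element, count later entries that are smaller:
3: 1
0: 0
14: 1
6: 0
17: 0
24: 1
21: 0
Sum: 1 + 0 + 1 + 0 + 0 + 1 + 0 = 3

3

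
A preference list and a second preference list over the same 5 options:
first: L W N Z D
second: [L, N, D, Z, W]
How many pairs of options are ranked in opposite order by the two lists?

4 pairs

Assign each item its position (1..5) in the first ordering, then rewrite the second ordering as that position sequence:
positions: L→1, W→2, N→3, Z→4, D→5
second ordering as positions: [1, 3, 5, 4, 2]
Discordant pairs = inversions in this position sequence.
1: 0
3: 2 → 1
5: 4, 2 → 2
4: 2 → 1
2: 0
Total: 0 + 1 + 2 + 1 + 0 = 4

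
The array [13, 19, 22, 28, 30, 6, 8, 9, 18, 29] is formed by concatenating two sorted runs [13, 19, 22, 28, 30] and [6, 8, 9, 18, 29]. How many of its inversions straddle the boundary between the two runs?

For each element r of the right run, count left-run elements greater than r:
r = 6: 13, 19, 22, 28, 30 → 5
r = 8: 13, 19, 22, 28, 30 → 5
r = 9: 13, 19, 22, 28, 30 → 5
r = 18: 19, 22, 28, 30 → 4
r = 29: 30 → 1
Cross-inversions: 5 + 5 + 5 + 4 + 1 = 20

Cross-inversions: 20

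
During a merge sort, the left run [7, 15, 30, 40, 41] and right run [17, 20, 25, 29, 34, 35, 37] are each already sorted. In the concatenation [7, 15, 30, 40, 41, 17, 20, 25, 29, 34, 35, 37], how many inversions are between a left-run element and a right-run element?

18 cross-inversions

For each element r of the right run, count left-run elements greater than r:
r = 17: 30, 40, 41 → 3
r = 20: 30, 40, 41 → 3
r = 25: 30, 40, 41 → 3
r = 29: 30, 40, 41 → 3
r = 34: 40, 41 → 2
r = 35: 40, 41 → 2
r = 37: 40, 41 → 2
Cross-inversions: 3 + 3 + 3 + 3 + 2 + 2 + 2 = 18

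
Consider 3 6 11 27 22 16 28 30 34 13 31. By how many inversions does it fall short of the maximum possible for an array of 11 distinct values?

45

Maximum inversions for 11 distinct elements is C(11, 2) = 11·10/2 = 55.
Current inversions — for each element, count later smaller elements:
3: 0
6: 0
11: 0
27: 3
22: 2
16: 1
28: 1
30: 1
34: 2
13: 0
31: 0
Current total: 0 + 0 + 0 + 3 + 2 + 1 + 1 + 1 + 2 + 0 + 0 = 10
Shortfall: 55 − 10 = 45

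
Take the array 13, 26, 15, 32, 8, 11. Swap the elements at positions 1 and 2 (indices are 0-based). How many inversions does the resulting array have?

8

Positions 1 and 2 hold 26 and 15; after swapping, the array is [13, 15, 26, 32, 8, 11].
Element-by-element contributions:
13 → 8, 11 → 2
15 → 8, 11 → 2
26 → 8, 11 → 2
32 → 8, 11 → 2
8 → none → 0
11 → none → 0
Sum: 2 + 2 + 2 + 2 + 0 + 0 = 8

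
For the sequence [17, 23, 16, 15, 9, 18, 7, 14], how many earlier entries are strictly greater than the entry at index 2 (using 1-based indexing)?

0 such elements

The element at index 2 is 23.
Elements before it: 17
None of them are larger than 23.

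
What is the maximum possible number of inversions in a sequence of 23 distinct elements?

253

A reversed (strictly descending) arrangement makes every pair an inversion, giving C(23, 2) inversions.
C(23, 2) = 23·22/2 = 253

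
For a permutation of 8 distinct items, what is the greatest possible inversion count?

The maximum occurs when the array is in strictly decreasing order: every one of the C(8, 2) pairs is inverted.
C(8, 2) = 8·7/2 = 28

There are 28 inversions.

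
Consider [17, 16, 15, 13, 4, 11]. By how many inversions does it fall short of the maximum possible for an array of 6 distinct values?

1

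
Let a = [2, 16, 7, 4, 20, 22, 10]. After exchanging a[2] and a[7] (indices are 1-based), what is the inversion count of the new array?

Positions 2 and 7 hold 16 and 10; after swapping, the array is [2, 10, 7, 4, 20, 22, 16].
Sweep left to right; for each value list the smaller values that follow it:
2: 0
10: 2
7: 1
4: 0
20: 1
22: 1
16: 0
Sum: 0 + 2 + 1 + 0 + 1 + 1 + 0 = 5

5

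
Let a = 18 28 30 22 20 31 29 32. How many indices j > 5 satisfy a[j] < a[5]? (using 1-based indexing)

0

The element at index 5 is 20.
Elements after it: 31, 29, 32
None of them are smaller than 20.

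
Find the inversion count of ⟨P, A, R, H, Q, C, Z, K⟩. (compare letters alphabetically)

Sweep left to right; for each value list the smaller values that follow it:
P: 4
A: 0
R: 4
H: 1
Q: 2
C: 0
Z: 1
K: 0
Sum: 4 + 0 + 4 + 1 + 2 + 0 + 1 + 0 = 12

12 inversions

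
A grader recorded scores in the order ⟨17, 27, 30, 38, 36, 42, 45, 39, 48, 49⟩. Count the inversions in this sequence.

Count, for each position, how many later elements it exceeds:
17 → none → 0
27 → none → 0
30 → none → 0
38 → 36 → 1
36 → none → 0
42 → 39 → 1
45 → 39 → 1
39 → none → 0
48 → none → 0
49 → none → 0
Sum: 0 + 0 + 0 + 1 + 0 + 1 + 1 + 0 + 0 + 0 = 3

Inversions: 3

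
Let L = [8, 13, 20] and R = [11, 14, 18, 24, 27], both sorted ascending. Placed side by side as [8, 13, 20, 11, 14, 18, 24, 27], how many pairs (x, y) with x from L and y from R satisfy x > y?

4 split inversions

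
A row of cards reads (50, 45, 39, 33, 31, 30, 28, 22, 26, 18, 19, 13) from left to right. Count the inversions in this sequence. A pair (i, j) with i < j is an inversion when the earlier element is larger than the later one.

64 out-of-order pairs

Count, for each position, how many later elements it exceeds:
50 → 45, 39, 33, 31, 30, 28, 22, 26, 18, 19, 13 → 11
45 → 39, 33, 31, 30, 28, 22, 26, 18, 19, 13 → 10
39 → 33, 31, 30, 28, 22, 26, 18, 19, 13 → 9
33 → 31, 30, 28, 22, 26, 18, 19, 13 → 8
31 → 30, 28, 22, 26, 18, 19, 13 → 7
30 → 28, 22, 26, 18, 19, 13 → 6
28 → 22, 26, 18, 19, 13 → 5
22 → 18, 19, 13 → 3
26 → 18, 19, 13 → 3
18 → 13 → 1
19 → 13 → 1
13 → none → 0
Sum: 11 + 10 + 9 + 8 + 7 + 6 + 5 + 3 + 3 + 1 + 1 + 0 = 64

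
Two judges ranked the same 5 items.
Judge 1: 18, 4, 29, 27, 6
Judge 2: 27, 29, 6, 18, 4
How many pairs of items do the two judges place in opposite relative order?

Assign each item its position (1..5) in the first ordering, then rewrite the second ordering as that position sequence:
positions: 18→1, 4→2, 29→3, 27→4, 6→5
second ordering as positions: [4, 3, 5, 1, 2]
Discordant pairs = inversions in this position sequence.
4: 3, 1, 2 → 3
3: 1, 2 → 2
5: 1, 2 → 2
1: 0
2: 0
Total: 3 + 2 + 2 + 0 + 0 = 7

7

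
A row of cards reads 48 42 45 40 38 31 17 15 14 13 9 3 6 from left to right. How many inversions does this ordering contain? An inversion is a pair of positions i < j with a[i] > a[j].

Sweep left to right; for each value list the smaller values that follow it:
48 → 42, 45, 40, 38, 31, 17, 15, 14, 13, 9, 3, 6 → 12
42 → 40, 38, 31, 17, 15, 14, 13, 9, 3, 6 → 10
45 → 40, 38, 31, 17, 15, 14, 13, 9, 3, 6 → 10
40 → 38, 31, 17, 15, 14, 13, 9, 3, 6 → 9
38 → 31, 17, 15, 14, 13, 9, 3, 6 → 8
31 → 17, 15, 14, 13, 9, 3, 6 → 7
17 → 15, 14, 13, 9, 3, 6 → 6
15 → 14, 13, 9, 3, 6 → 5
14 → 13, 9, 3, 6 → 4
13 → 9, 3, 6 → 3
9 → 3, 6 → 2
3 → none → 0
6 → none → 0
Sum: 12 + 10 + 10 + 9 + 8 + 7 + 6 + 5 + 4 + 3 + 2 + 0 + 0 = 76

Out-of-order pairs: 76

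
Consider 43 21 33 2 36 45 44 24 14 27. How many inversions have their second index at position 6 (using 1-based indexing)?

0

The element at index 6 is 45.
Elements before it: 43, 21, 33, 2, 36
None of them are larger than 45.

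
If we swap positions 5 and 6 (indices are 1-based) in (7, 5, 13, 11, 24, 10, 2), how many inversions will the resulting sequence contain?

10 inversions

Positions 5 and 6 hold 24 and 10; after swapping, the array is [7, 5, 13, 11, 10, 24, 2].
Count, for each position, how many later elements it exceeds:
7: 2
5: 1
13: 3
11: 2
10: 1
24: 1
2: 0
Sum: 2 + 1 + 3 + 2 + 1 + 1 + 0 = 10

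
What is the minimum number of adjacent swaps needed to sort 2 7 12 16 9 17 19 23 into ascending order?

The minimum number of adjacent swaps to sort an array equals its inversion count, since every such swap removes exactly one inversion.
Count inversions — for each element, later elements that are smaller:
2: none → 0
7: none → 0
12: 9 → 1
16: 9 → 1
9: none → 0
17: none → 0
19: none → 0
23: none → 0
Total inversions: 0 + 0 + 1 + 1 + 0 + 0 + 0 + 0 = 2

2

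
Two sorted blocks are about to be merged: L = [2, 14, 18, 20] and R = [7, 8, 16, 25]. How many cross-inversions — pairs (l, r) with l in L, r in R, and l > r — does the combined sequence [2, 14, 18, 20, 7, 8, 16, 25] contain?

Count, for every r in R, how many entries of L exceed r:
r = 7: 14, 18, 20 → 3
r = 8: 14, 18, 20 → 3
r = 16: 18, 20 → 2
r = 25: none → 0
Cross-inversions: 3 + 3 + 2 + 0 = 8

8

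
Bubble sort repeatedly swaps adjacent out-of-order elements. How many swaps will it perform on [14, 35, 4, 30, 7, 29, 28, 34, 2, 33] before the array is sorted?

22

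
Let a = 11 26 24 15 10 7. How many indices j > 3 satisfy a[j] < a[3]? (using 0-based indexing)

2 such elements

The element at index 3 is 15.
Elements after it: 10, 7
Those smaller than 15: 10, 7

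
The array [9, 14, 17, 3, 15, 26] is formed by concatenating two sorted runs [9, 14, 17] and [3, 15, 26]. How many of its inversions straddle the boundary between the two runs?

4 split inversions

Take each right-half value and tally the left-half values above it:
r = 3: 9, 14, 17 → 3
r = 15: 17 → 1
r = 26: none → 0
Cross-inversions: 3 + 1 + 0 = 4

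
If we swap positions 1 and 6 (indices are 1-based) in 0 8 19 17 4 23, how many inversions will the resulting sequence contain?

Positions 1 and 6 hold 0 and 23; after swapping, the array is [23, 8, 19, 17, 4, 0].
Element-by-element contributions:
23: 5
8: 2
19: 3
17: 2
4: 1
0: 0
Sum: 5 + 2 + 3 + 2 + 1 + 0 = 13

There are 13 inversions.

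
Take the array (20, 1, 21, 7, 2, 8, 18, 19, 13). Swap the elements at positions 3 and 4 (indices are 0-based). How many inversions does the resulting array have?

Positions 3 and 4 hold 7 and 2; after swapping, the array is [20, 1, 21, 2, 7, 8, 18, 19, 13].
For each element, count later entries that are smaller:
20 → 1, 2, 7, 8, 18, 19, 13 → 7
1 → none → 0
21 → 2, 7, 8, 18, 19, 13 → 6
2 → none → 0
7 → none → 0
8 → none → 0
18 → 13 → 1
19 → 13 → 1
13 → none → 0
Sum: 7 + 0 + 6 + 0 + 0 + 0 + 1 + 1 + 0 = 15

15 inversions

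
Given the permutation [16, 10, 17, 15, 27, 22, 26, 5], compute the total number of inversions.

12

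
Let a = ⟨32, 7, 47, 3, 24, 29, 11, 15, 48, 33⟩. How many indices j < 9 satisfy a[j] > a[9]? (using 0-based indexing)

2

The element at index 9 is 33.
Elements before it: 32, 7, 47, 3, 24, 29, 11, 15, 48
Those larger than 33: 47, 48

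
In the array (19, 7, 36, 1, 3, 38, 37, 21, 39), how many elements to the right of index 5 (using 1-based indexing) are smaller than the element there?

0 such elements

The element at index 5 is 3.
Elements after it: 38, 37, 21, 39
None of them are smaller than 3.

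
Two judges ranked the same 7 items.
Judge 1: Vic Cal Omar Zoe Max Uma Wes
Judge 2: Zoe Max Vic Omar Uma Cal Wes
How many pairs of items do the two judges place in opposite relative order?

Assign each item its position (1..7) in the first ordering, then rewrite the second ordering as that position sequence:
positions: Vic→1, Cal→2, Omar→3, Zoe→4, Max→5, Uma→6, Wes→7
second ordering as positions: [4, 5, 1, 3, 6, 2, 7]
Discordant pairs = inversions in this position sequence.
4: 1, 3, 2 → 3
5: 1, 3, 2 → 3
1: 0
3: 2 → 1
6: 2 → 1
2: 0
7: 0
Total: 3 + 3 + 0 + 1 + 1 + 0 + 0 = 8

8 discordant pairs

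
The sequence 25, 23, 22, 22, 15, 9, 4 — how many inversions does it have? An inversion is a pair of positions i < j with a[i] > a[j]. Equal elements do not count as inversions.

20

Sweep left to right; for each value list the smaller values that follow it:
25 → 23, 22, 22, 15, 9, 4 → 6
23 → 22, 22, 15, 9, 4 → 5
22 → 15, 9, 4 → 3
22 → 15, 9, 4 → 3
15 → 9, 4 → 2
9 → 4 → 1
4 → none → 0
Sum: 6 + 5 + 3 + 3 + 2 + 1 + 0 = 20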